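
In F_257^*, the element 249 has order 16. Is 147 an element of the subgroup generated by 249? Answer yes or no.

no

147 ∈ ⟨249⟩ iff 147^16 ≡ 1 (mod 257), since |⟨249⟩| = 16.
147^16 mod 257 = 255.
Since 255 ≠ 1, 147 does not lie in the subgroup.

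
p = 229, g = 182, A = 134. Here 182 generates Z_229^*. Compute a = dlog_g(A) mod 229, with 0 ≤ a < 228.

Baby-step giant-step with m = ceil(sqrt(228)) = 16.
Baby table (182^j mod 229 for j=0..15):
  0:1  1:182  2:148  3:143  4:149  5:96  6:68  7:10
  8:217  9:106  10:56  11:116  12:44  13:222  14:100  15:109
Giant step factor: 182^(-16) ≡ 132 (mod 229).
Scan 134·132^i mod 229 for i = 0, 1, …:
  i=0: 134   i=1: 55   i=2: 161   i=3: 184
  i=4: 14   i=5: 16   i=6: 51   i=7: 91
  i=8: 104   i=9: 217
Match at i=9, j=8: a = 9·16 + 8 = 152.

152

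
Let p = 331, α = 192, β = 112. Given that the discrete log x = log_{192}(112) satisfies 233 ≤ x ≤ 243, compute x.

235

Compute 192^233 mod 331 = 305, then multiply by 192 repeatedly:
  192^233=305  192^234=304  192^235=112
Found 112 at exponent 235.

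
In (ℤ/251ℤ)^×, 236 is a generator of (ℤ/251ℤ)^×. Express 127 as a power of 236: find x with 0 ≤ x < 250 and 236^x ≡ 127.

Baby-step giant-step with m = ceil(sqrt(250)) = 16.
Baby table (236^j mod 251 for j=0..15):
  0:1  1:236  2:225  3:139  4:174  5:151  6:245  7:90
  8:156  9:170  10:211  11:98  12:36  13:213  14:68  15:235
Giant step factor: 236^(-16) ≡ 114 (mod 251).
Scan 127·114^i mod 251 for i = 0, 1, …:
  i=0: 127   i=1: 171   i=2: 167   i=3: 213
Match at i=3, j=13: x = 3·16 + 13 = 61.

61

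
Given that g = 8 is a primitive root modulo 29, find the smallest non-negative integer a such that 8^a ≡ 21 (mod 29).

Successive powers of 8 modulo 29:
  8^0=1  8^1=8  8^2=6  8^3=19  8^4=7  8^5=27
  8^6=13  8^7=17  8^8=20  8^9=15  8^10=4  8^11=3
  8^12=24  8^13=18  8^14=28  8^15=21
So 8^15 ≡ 21 (mod 29), giving a = 15.

15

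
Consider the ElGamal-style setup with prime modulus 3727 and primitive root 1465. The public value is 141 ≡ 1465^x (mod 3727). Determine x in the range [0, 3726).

1784

Baby-step giant-step with m = ceil(sqrt(3726)) = 62.
Baby table (1465^j mod 3727 for j=0..61):
  0:1  1:1465  2:3200  3:3161  4:1931  5:122  6:3561  7:2792
  8:1761  9:781  10:3703  11:2110  12:1467  13:2403  14:2107  15:799
  16:257  17:78  18:2460  19:3618  20:576  21:1538  22:2062  23:1960
  24:1610  25:3186  26:1286  27:1855  28:592  29:2616  30:1084  31:358
  32:2690  33:1411  34:2357  35:1803  36:2679  37:204  38:700  39:575
  40:73  41:2589  42:2526  43:3406  44:3064  45:1452  46:2790  47:2558
  48:1835  49:1108  50:1975  51:1223  52:2735  53:250  54:1004  55:2422
  56:126  57:1967  58:684  59:3224  60:1051  61:464
Giant step factor: 1465^(-62) ≡ 183 (mod 3727).
Scan 141·183^i mod 3727 for i = 0, 1, …:
  i=0: 141   i=1: 3441   i=2: 3567   i=3: 536
  i=4: 1186   i=5: 872   i=6: 3042   i=7: 1363
  i=8: 3447   i=9: 938     …   i=27: 3513
  i=28: 1835
Match at i=28, j=48: x = 28·62 + 48 = 1784.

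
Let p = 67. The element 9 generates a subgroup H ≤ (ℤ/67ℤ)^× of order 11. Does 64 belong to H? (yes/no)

⟨9⟩ has order 11; its elements mod 67 are {1, 9, 14, 15, 22, 24, 25, 40, 59, 62, 64}.
64 is in this set.

yes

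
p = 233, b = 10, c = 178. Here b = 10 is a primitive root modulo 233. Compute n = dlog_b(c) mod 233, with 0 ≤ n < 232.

142

Baby-step giant-step with m = ceil(sqrt(232)) = 16.
Baby table (10^j mod 233 for j=0..15):
  0:1  1:10  2:100  3:68  4:214  5:43  6:197  7:106
  8:128  9:115  10:218  11:83  12:131  13:145  14:52  15:54
Giant step factor: 10^(-16) ≡ 148 (mod 233).
Scan 178·148^i mod 233 for i = 0, 1, …:
  i=0: 178   i=1: 15   i=2: 123   i=3: 30
  i=4: 13   i=5: 60   i=6: 26   i=7: 120
  i=8: 52
Match at i=8, j=14: n = 8·16 + 14 = 142.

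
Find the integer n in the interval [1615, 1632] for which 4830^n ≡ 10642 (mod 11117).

1615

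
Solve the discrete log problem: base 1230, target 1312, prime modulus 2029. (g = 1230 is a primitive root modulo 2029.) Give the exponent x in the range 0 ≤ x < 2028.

1099

Baby-step giant-step with m = ceil(sqrt(2028)) = 46.
Baby table (1230^j mod 2029 for j=0..45):
  0:1  1:1230  2:1295  3:85  4:1071  5:509  6:1138  7:1759
  8:656  9:1367  10:1398  11:977  12:542  13:1148  14:1885  15:1432
  16:188  17:1963  18:2009  19:1777  20:477  21:329  22:899  23:1994
  24:1588  25:1342  26:1083  27:1066  28:446  29:750  30:1334  31:1388
  32:851  33:1795  34:298  35:1320  36:400  37:982  38:605  39:1536
  40:281  41:700  42:704  43:1566  44:659  45:999
Giant step factor: 1230^(-46) ≡ 1335 (mod 2029).
Scan 1312·1335^i mod 2029 for i = 0, 1, …:
  i=0: 1312   i=1: 493   i=2: 759   i=3: 794
  i=4: 852   i=5: 1180   i=6: 796   i=7: 1493
  i=8: 677   i=9: 890     …   i=22: 1262
  i=23: 700
Match at i=23, j=41: x = 23·46 + 41 = 1099.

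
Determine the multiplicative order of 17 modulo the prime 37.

36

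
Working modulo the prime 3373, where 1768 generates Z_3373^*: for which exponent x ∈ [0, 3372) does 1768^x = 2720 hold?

Baby-step giant-step with m = ceil(sqrt(3372)) = 59.
Baby table (1768^j mod 3373 for j=0..58):
  0:1  1:1768  2:2426  3:2085  4:2964  5:2083  6:2801  7:604
  8:2004  9:1422  10:1211  11:2566  12:3  13:1931  14:532  15:2882
  16:2146  17:2876  18:1657  19:1812  20:2639  21:893  22:260  23:952
  24:9  25:2420  26:1596  27:1900  28:3065  29:1882  30:1598  31:2063
  32:1171  33:2679  34:780  35:2856  36:27  37:514  38:1415  39:2327
  40:2449  41:2273  42:1421  43:2816  44:140  45:1291  46:2340  47:1822
  48:81  49:1542  50:872  51:235  52:601  53:73  54:890  55:1702
  56:420  57:500  58:274
Giant step factor: 1768^(-59) ≡ 1784 (mod 3373).
Scan 2720·1784^i mod 3373 for i = 0, 1, …:
  i=0: 2720   i=1: 2106   i=2: 2955   i=3: 3094
  i=4: 1468   i=5: 1464   i=6: 1074   i=7: 152
  i=8: 1328   i=9: 1306     …   i=51: 2735
  i=52: 1882
Match at i=52, j=29: x = 52·59 + 29 = 3097.

3097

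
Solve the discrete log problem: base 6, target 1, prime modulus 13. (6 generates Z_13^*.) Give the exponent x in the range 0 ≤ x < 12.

0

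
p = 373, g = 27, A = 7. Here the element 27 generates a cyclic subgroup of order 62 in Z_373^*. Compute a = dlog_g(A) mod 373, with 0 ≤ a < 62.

Baby-step giant-step with m = ceil(sqrt(62)) = 8.
Baby table (27^j mod 373 for j=0..7):
  0:1  1:27  2:356  3:287  4:289  5:343  6:309  7:137
Giant step factor: 27^(-8) ≡ 12 (mod 373).
Scan 7·12^i mod 373 for i = 0, 1, …:
  i=0: 7   i=1: 84   i=2: 262   i=3: 160
  i=4: 55   i=5: 287
Match at i=5, j=3: a = 5·8 + 3 = 43.

43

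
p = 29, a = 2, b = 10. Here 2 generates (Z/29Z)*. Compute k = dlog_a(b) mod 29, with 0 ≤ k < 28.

Successive powers of 2 modulo 29:
  2^0=1  2^1=2  2^2=4  2^3=8  2^4=16  2^5=3
  2^6=6  2^7=12  2^8=24  2^9=19  2^10=9  2^11=18
  2^12=7  2^13=14  2^14=28  2^15=27  2^16=25  2^17=21
  2^18=13  2^19=26  2^20=23  2^21=17  2^22=5  2^23=10
So 2^23 ≡ 10 (mod 29), giving k = 23.

23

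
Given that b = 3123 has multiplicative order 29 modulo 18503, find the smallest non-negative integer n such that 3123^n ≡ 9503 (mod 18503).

16

Successive powers of 3123 modulo 18503:
  3123^0=1  3123^1=3123  3123^2=2048  3123^3=12369  3123^4=12626  3123^5=1105
  3123^6=9357  3123^7=5674  3123^8=12531  3123^9=468  3123^10=18330  3123^11=14811
  3123^12=15756  3123^13=6511  3123^14=17559  3123^15=12368  3123^16=9503
So 3123^16 ≡ 9503 (mod 18503), giving n = 16.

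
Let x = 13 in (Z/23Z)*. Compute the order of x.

The order of 13 must divide p − 1 = 22 = 2 · 11.
Divisors: 1, 2, 11, 22.
Check each in increasing order: 13^1 ≡ 13;  13^2 ≡ 8;  13^11 ≡ 1.
Smallest exponent giving 1 is 11.

11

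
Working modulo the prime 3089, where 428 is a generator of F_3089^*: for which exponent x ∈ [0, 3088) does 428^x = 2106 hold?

2819

Baby-step giant-step with m = ceil(sqrt(3088)) = 56.
Baby table (428^j mod 3089 for j=0..55):
  0:1  1:428  2:933  3:843  4:2480  5:1913  6:179  7:2476
  8:201  9:2625  10:2193  11:2637  12:1151  13:1477  14:2000  15:347
  16:244  17:2495  18:2155  19:1818  20:2765  21:333  22:430  23:1789
  24:2709  25:1077  26:695  27:916  28:2834  29:2064  30:3027  31:1265
  32:845  33:247  34:690  35:1865  36:1258  37:938  38:2983  39:967
  40:3039  41:223  42:2774  43:1096  44:2649  45:109  46:317  47:2849
  48:2306  49:1577  50:1554  51:977  52:1141  53:286  54:1937  55:1184
Giant step factor: 428^(-56) ≡ 2990 (mod 3089).
Scan 2106·2990^i mod 3089 for i = 0, 1, …:
  i=0: 2106   i=1: 1558   i=2: 208   i=3: 1031
  i=4: 2957   i=5: 712   i=6: 559   i=7: 261
  i=8: 1962   i=9: 369     …   i=49: 2509
  i=50: 1818
Match at i=50, j=19: x = 50·56 + 19 = 2819.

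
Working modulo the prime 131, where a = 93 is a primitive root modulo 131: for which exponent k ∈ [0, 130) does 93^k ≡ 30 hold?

99

Baby-step giant-step with m = ceil(sqrt(130)) = 12.
Baby table (93^j mod 131 for j=0..11):
  0:1  1:93  2:3  3:17  4:9  5:51  6:27  7:22
  8:81  9:66  10:112  11:67
Giant step factor: 93^(-12) ≡ 108 (mod 131).
Scan 30·108^i mod 131 for i = 0, 1, …:
  i=0: 30   i=1: 96   i=2: 19   i=3: 87
  i=4: 95   i=5: 42   i=6: 82   i=7: 79
  i=8: 17
Match at i=8, j=3: k = 8·12 + 3 = 99.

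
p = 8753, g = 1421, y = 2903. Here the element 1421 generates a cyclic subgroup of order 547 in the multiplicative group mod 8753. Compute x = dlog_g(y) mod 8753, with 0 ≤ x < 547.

Baby-step giant-step with m = ceil(sqrt(547)) = 24.
Baby table (1421^j mod 8753 for j=0..23):
  0:1  1:1421  2:6051  3:3025  4:802  5:1752  6:3740  7:1469
  8:4235  9:4624  10:5954  11:5236  12:306  13:5929  14:4723  15:6585
  16:328  17:2179  18:6550  19:3111  20:466  21:5711  22:1300  23:417
Giant step factor: 1421^(-24) ≡ 7384 (mod 8753).
Scan 2903·7384^i mod 8753 for i = 0, 1, …:
  i=0: 2903   i=1: 8408   i=2: 8396   i=3: 7318
  i=4: 3843   i=5: 8239   i=6: 3426   i=7: 1414
  i=8: 7400   i=9: 5374   i=10: 4267   i=11: 5481
  i=12: 6585
Match at i=12, j=15: x = 12·24 + 15 = 303.

303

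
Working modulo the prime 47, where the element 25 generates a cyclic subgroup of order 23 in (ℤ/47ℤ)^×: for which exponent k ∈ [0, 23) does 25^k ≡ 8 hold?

Successive powers of 25 modulo 47:
  25^0=1  25^1=25  25^2=14  25^3=21  25^4=8
So 25^4 ≡ 8 (mod 47), giving k = 4.

4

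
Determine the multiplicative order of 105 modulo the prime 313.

156

The order of 105 must divide p − 1 = 312 = 2^3 · 3 · 13.
Divisors: 1, 2, 3, 4, 6, 8, 12, 13, 24, 26, 39, 52, 78, 104, 156, 312.
Check each in increasing order: 105^1 ≡ 105;  105^2 ≡ 70;  105^3 ≡ 151;  105^4 ≡ 205;  105^6 ≡ 265;  105^8 ≡ 83;  105^12 ≡ 113;  105^13 ≡ 284;  105^24 ≡ 249;  105^26 ≡ 215;  105^39 ≡ 25;  105^52 ≡ 214;  105^78 ≡ 312;  105^104 ≡ 98;  105^156 ≡ 1.
Smallest exponent giving 1 is 156.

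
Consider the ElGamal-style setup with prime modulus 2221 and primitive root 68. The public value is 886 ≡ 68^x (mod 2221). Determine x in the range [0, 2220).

1322

Baby-step giant-step with m = ceil(sqrt(2220)) = 48.
Baby table (68^j mod 2221 for j=0..47):
  0:1  1:68  2:182  3:1271  4:2030  5:338  6:774  7:1549
  8:945  9:2072  10:973  11:1755  12:1627  13:1807  14:721  15:166
  16:183  17:1339  18:2212  19:1609  20:583  21:1887  22:1719  23:1400
  24:1918  25:1606  26:379  27:1341  28:127  29:1973  30:904  31:1505
  32:174  33:727  34:574  35:1275  36:81  37:1066  38:1416  39:785
  40:76  41:726  42:506  43:1093  44:1031  45:1257  46:1078  47:11
Giant step factor: 68^(-48) ≡ 2028 (mod 2221).
Scan 886·2028^i mod 2221 for i = 0, 1, …:
  i=0: 886   i=1: 19   i=2: 775   i=3: 1453
  i=4: 1638   i=5: 1469   i=6: 771   i=7: 4
  i=8: 1449   i=9: 189     …   i=26: 1425
  i=27: 379
Match at i=27, j=26: x = 27·48 + 26 = 1322.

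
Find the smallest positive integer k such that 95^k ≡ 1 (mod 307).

306

The order of 95 must divide p − 1 = 306 = 2 · 3^2 · 17.
Divisors: 1, 2, 3, 6, 9, 17, 18, 34, 51, 102, 153, 306.
Check each in increasing order: 95^1 ≡ 95;  95^2 ≡ 122;  95^3 ≡ 231;  95^6 ≡ 250;  95^9 ≡ 34;  95^17 ≡ 261;  95^18 ≡ 235;  95^34 ≡ 274;  95^51 ≡ 290;  95^102 ≡ 289;  95^153 ≡ 306;  95^306 ≡ 1.
Smallest exponent giving 1 is 306.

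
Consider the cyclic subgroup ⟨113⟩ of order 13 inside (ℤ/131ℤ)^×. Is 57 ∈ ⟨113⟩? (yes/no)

⟨113⟩ has order 13; its elements mod 131 are {1, 39, 45, 52, 60, 62, 63, 80, 84, 99, 107, 112, 113}.
57 is not in this set.

no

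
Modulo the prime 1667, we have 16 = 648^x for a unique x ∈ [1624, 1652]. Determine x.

Compute 648^1624 mod 1667 = 1539, then multiply by 648 repeatedly:
  648^1624=1539  648^1625=406  648^1626=1369  648^1627=268  648^1628=296
  648^1629=103  648^1630=64  648^1631=1464  648^1632=149  648^1633=1533
  648^1634=1519  648^1635=782  648^1636=1635  648^1637=935  648^1638=759
  648^1639=67  648^1640=74  648^1641=1276  648^1642=16
Found 16 at exponent 1642.

1642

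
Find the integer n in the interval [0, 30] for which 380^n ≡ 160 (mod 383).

17

Compute 380^0 mod 383 = 1, then multiply by 380 repeatedly:
  380^0=1  380^1=380  380^2=9  380^3=356  380^4=81
  380^5=140  380^6=346  380^7=111  380^8=50  380^9=233
  380^10=67  380^11=182  380^12=220  380^13=106  380^14=65
  380^15=188  380^16=202  380^17=160
Found 160 at exponent 17.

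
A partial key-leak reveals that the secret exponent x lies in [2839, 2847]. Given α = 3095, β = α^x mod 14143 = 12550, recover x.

Compute 3095^2839 mod 14143 = 11748, then multiply by 3095 repeatedly:
  3095^2839=11748  3095^2840=12550
Found 12550 at exponent 2840.

2840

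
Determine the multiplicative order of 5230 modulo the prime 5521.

2760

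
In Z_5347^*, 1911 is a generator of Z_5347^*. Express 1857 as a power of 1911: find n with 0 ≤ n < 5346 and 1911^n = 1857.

524

Baby-step giant-step with m = ceil(sqrt(5346)) = 74.
Baby table (1911^j mod 5347 for j=0..73):
  0:1  1:1911  2:5267  3:2183  4:1053  5:1811  6:1312  7:4836
  8:1980  9:3451  10:2010  11:1964  12:4957  13:3290  14:4465  15:4150
  16:1049  17:4861  18:1632  19:1451  20:3115  21:1554  22:2109  23:4008
  24:2384  25:180  26:1772  27:1641  28:2609  29:2395  30:5160  31:892
  32:4266  33:3498  34:928  35:3551  36:618  37:4658  38:4030  39:1650
  40:3767  41:1675  42:3419  43:5022  44:4524  45:4612  46:1676  47:5330
  48:4942  49:1360  50:318  51:3487  52:1295  53:4431  54:3340  55:3769
  56:150  57:3259  58:4041  59:1283  60:2887  61:4300  62:4308  63:3555
  64:2915  65:4338  66:2068  67:515  68:317  69:1576  70:1375  71:2248
  72:2287  73:1958
Giant step factor: 1911^(-74) ≡ 2379 (mod 5347).
Scan 1857·2379^i mod 5347 for i = 0, 1, …:
  i=0: 1857   i=1: 1181   i=2: 2424   i=3: 2630
  i=4: 780   i=5: 211   i=6: 4698   i=7: 1312
Match at i=7, j=6: n = 7·74 + 6 = 524.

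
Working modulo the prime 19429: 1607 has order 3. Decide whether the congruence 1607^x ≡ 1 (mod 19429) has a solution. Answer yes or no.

yes

⟨1607⟩ has order 3; its elements mod 19429 are {1, 1607, 17821}.
1 is in this set.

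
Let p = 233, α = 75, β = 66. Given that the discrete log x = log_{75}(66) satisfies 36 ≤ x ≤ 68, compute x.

66

Compute 75^36 mod 233 = 169, then multiply by 75 repeatedly:
  75^36=169  75^37=93  75^38=218  75^39=40  75^40=204
  75^41=155  75^42=208  75^43=222  75^44=107  75^45=103
  75^46=36  75^47=137  75^48=23  75^49=94  75^50=60
  75^51=73  75^52=116  75^53=79  75^54=100  75^55=44
  75^56=38  75^57=54  75^58=89  75^59=151  75^60=141
  75^61=90  75^62=226  75^63=174  75^64=2  75^65=150
  75^66=66
Found 66 at exponent 66.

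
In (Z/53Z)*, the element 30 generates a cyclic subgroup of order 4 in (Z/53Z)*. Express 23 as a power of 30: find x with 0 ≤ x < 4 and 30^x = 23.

Successive powers of 30 modulo 53:
  30^0=1  30^1=30  30^2=52  30^3=23
So 30^3 ≡ 23 (mod 53), giving x = 3.

3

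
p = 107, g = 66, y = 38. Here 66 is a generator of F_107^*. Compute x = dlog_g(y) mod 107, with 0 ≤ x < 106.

Baby-step giant-step with m = ceil(sqrt(106)) = 11.
Baby table (66^j mod 107 for j=0..10):
  0:1  1:66  2:76  3:94  4:105  5:82  6:62  7:26
  8:4  9:50  10:90
Giant step factor: 66^(-11) ≡ 72 (mod 107).
Scan 38·72^i mod 107 for i = 0, 1, …:
  i=0: 38   i=1: 61   i=2: 5   i=3: 39
  i=4: 26
Match at i=4, j=7: x = 4·11 + 7 = 51.

51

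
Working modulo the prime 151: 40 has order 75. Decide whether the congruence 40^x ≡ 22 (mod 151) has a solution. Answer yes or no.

22 ∈ ⟨40⟩ iff 22^75 ≡ 1 (mod 151), since |⟨40⟩| = 75.
22^75 mod 151 = 1.
Since 1 = 1, 22 lies in the subgroup.

yes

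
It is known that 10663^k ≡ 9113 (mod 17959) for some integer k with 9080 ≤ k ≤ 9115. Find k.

Compute 10663^9080 mod 17959 = 9393, then multiply by 10663 repeatedly:
  10663^9080=9393  10663^9081=216  10663^9082=4456  10663^9083=12773  10663^9084=15402
  10663^9085=14430  10663^9086=12337  10663^9087=17715  10663^9088=2283  10663^9089=9184
  10663^9090=16524  10663^9091=17622  10663^9092=16328  10663^9093=10918  10663^9094=8396
  10663^9095=933  10663^9096=17252  10663^9097=4039  10663^9098=2175  10663^9099=6956
  10663^9100=1158  10663^9101=9921  10663^9102=9113
Found 9113 at exponent 9102.

9102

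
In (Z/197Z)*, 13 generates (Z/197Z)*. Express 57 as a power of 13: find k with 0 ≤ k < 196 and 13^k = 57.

Baby-step giant-step with m = ceil(sqrt(196)) = 14.
Baby table (13^j mod 197 for j=0..13):
  0:1  1:13  2:169  3:30  4:193  5:145  6:112  7:77
  8:16  9:11  10:143  11:86  12:133  13:153
Giant step factor: 13^(-14) ≡ 83 (mod 197).
Scan 57·83^i mod 197 for i = 0, 1, …:
  i=0: 57   i=1: 3   i=2: 52   i=3: 179
  i=4: 82   i=5: 108   i=6: 99   i=7: 140
  i=8: 194   i=9: 145
Match at i=9, j=5: k = 9·14 + 5 = 131.

131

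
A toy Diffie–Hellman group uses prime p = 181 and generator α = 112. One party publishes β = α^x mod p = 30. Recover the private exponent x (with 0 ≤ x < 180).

Baby-step giant-step with m = ceil(sqrt(180)) = 14.
Baby table (112^j mod 181 for j=0..13):
  0:1  1:112  2:55  3:6  4:129  5:149  6:36  7:50
  8:170  9:35  10:119  11:115  12:29  13:171
Giant step factor: 112^(-14) ≡ 165 (mod 181).
Scan 30·165^i mod 181 for i = 0, 1, …:
  i=0: 30   i=1: 63   i=2: 78   i=3: 19
  i=4: 58   i=5: 158   i=6: 6
Match at i=6, j=3: x = 6·14 + 3 = 87.

87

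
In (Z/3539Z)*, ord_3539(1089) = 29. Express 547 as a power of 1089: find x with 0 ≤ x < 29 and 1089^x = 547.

Successive powers of 1089 modulo 3539:
  1089^0=1  1089^1=1089  1089^2=356  1089^3=1933  1089^4=2871  1089^5=1582
  1089^6=2844  1089^7=491  1089^8=310  1089^9=1385  1089^10=651  1089^11=1139
  1089^12=1721  1089^13=2038  1089^14=429  1089^15=33  1089^16=547
So 1089^16 ≡ 547 (mod 3539), giving x = 16.

16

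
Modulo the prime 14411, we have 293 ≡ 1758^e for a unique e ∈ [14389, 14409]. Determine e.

Compute 1758^14389 mod 14411 = 4957, then multiply by 1758 repeatedly:
  1758^14389=4957  1758^14390=10162  1758^14391=9567  1758^14392=1149  1758^14393=2402
  1758^14394=293
Found 293 at exponent 14394.

14394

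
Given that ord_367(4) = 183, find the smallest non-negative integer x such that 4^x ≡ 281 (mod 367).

180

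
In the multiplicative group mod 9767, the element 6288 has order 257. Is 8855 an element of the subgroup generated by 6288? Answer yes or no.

yes

8855 ∈ ⟨6288⟩ iff 8855^257 ≡ 1 (mod 9767), since |⟨6288⟩| = 257.
8855^257 mod 9767 = 1.
Since 1 = 1, 8855 lies in the subgroup.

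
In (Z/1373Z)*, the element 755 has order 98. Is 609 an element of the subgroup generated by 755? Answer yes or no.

609 ∈ ⟨755⟩ iff 609^98 ≡ 1 (mod 1373), since |⟨755⟩| = 98.
609^98 mod 1373 = 575.
Since 575 ≠ 1, 609 does not lie in the subgroup.

no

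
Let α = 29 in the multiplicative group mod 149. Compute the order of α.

37

The order of 29 must divide p − 1 = 148 = 2^2 · 37.
Divisors: 1, 2, 4, 37, 74, 148.
Check each in increasing order: 29^1 ≡ 29;  29^2 ≡ 96;  29^4 ≡ 127;  29^37 ≡ 1.
Smallest exponent giving 1 is 37.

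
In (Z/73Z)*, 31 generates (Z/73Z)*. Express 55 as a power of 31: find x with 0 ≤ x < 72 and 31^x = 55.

64

Baby-step giant-step with m = ceil(sqrt(72)) = 9.
Baby table (31^j mod 73 for j=0..8):
  0:1  1:31  2:12  3:7  4:71  5:11  6:49  7:59
  8:4
Giant step factor: 31^(-9) ≡ 63 (mod 73).
Scan 55·63^i mod 73 for i = 0, 1, …:
  i=0: 55   i=1: 34   i=2: 25   i=3: 42
  i=4: 18   i=5: 39   i=6: 48   i=7: 31
Match at i=7, j=1: x = 7·9 + 1 = 64.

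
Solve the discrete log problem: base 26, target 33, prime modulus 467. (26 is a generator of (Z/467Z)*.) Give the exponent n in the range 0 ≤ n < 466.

455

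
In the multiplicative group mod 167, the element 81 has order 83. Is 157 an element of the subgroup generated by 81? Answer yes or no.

yes

157 ∈ ⟨81⟩ iff 157^83 ≡ 1 (mod 167), since |⟨81⟩| = 83.
157^83 mod 167 = 1.
Since 1 = 1, 157 lies in the subgroup.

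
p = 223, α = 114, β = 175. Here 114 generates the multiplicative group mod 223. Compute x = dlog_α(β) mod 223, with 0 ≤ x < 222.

86

Baby-step giant-step with m = ceil(sqrt(222)) = 15.
Baby table (114^j mod 223 for j=0..14):
  0:1  1:114  2:62  3:155  4:53  5:21  6:164  7:187
  8:133  9:221  10:218  11:99  12:136  13:117  14:181
Giant step factor: 114^(-15) ≡ 206 (mod 223).
Scan 175·206^i mod 223 for i = 0, 1, …:
  i=0: 175   i=1: 147   i=2: 177   i=3: 113
  i=4: 86   i=5: 99
Match at i=5, j=11: x = 5·15 + 11 = 86.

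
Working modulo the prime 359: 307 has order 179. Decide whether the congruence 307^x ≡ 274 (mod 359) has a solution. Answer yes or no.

274 ∈ ⟨307⟩ iff 274^179 ≡ 1 (mod 359), since |⟨307⟩| = 179.
274^179 mod 359 = 358.
Since 358 ≠ 1, 274 does not lie in the subgroup.

no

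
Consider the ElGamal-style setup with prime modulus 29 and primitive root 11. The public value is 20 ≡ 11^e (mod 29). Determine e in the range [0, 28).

20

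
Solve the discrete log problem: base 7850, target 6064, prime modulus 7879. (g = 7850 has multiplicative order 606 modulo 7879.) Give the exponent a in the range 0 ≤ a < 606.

242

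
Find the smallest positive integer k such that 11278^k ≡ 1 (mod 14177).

14176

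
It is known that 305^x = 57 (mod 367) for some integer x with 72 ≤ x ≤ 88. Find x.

88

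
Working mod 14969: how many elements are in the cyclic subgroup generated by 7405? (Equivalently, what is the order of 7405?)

7484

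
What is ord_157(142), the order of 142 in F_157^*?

156

The order of 142 must divide p − 1 = 156 = 2^2 · 3 · 13.
Divisors: 1, 2, 3, 4, 6, 12, 13, 26, 39, 52, 78, 156.
Check each in increasing order: 142^1 ≡ 142;  142^2 ≡ 68;  142^3 ≡ 79;  142^4 ≡ 71;  142^6 ≡ 118;  142^12 ≡ 108;  142^13 ≡ 107;  142^26 ≡ 145;  142^39 ≡ 129;  142^52 ≡ 144;  142^78 ≡ 156;  142^156 ≡ 1.
Smallest exponent giving 1 is 156.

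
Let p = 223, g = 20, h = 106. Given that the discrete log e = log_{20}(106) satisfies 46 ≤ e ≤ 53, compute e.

Compute 20^46 mod 223 = 94, then multiply by 20 repeatedly:
  20^46=94  20^47=96  20^48=136  20^49=44  20^50=211
  20^51=206  20^52=106
Found 106 at exponent 52.

52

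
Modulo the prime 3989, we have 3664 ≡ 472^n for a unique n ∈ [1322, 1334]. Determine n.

Compute 472^1322 mod 3989 = 1111, then multiply by 472 repeatedly:
  472^1322=1111  472^1323=1833  472^1324=3552  472^1325=1164  472^1326=2915
  472^1327=3664
Found 3664 at exponent 1327.

1327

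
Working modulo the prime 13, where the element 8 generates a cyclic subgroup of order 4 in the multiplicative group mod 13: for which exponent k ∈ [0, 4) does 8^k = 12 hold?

2

Successive powers of 8 modulo 13:
  8^0=1  8^1=8  8^2=12
So 8^2 ≡ 12 (mod 13), giving k = 2.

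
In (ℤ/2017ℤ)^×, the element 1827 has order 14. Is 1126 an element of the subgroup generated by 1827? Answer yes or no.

yes

1126 ∈ ⟨1827⟩ iff 1126^14 ≡ 1 (mod 2017), since |⟨1827⟩| = 14.
1126^14 mod 2017 = 1.
Since 1 = 1, 1126 lies in the subgroup.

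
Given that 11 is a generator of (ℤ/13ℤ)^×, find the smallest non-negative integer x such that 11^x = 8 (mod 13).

Successive powers of 11 modulo 13:
  11^0=1  11^1=11  11^2=4  11^3=5  11^4=3  11^5=7
  11^6=12  11^7=2  11^8=9  11^9=8
So 11^9 ≡ 8 (mod 13), giving x = 9.

9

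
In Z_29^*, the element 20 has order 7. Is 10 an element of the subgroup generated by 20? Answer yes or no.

no

⟨20⟩ has order 7; its elements mod 29 are {1, 7, 16, 20, 23, 24, 25}.
10 is not in this set.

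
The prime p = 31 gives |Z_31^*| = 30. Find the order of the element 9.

The order of 9 must divide p − 1 = 30 = 2 · 3 · 5.
Divisors: 1, 2, 3, 5, 6, 10, 15, 30.
Check each in increasing order: 9^1 ≡ 9;  9^2 ≡ 19;  9^3 ≡ 16;  9^5 ≡ 25;  9^6 ≡ 8;  9^10 ≡ 5;  9^15 ≡ 1.
Smallest exponent giving 1 is 15.

15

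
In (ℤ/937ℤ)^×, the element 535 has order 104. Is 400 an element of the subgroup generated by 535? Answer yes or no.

yes

400 ∈ ⟨535⟩ iff 400^104 ≡ 1 (mod 937), since |⟨535⟩| = 104.
400^104 mod 937 = 1.
Since 1 = 1, 400 lies in the subgroup.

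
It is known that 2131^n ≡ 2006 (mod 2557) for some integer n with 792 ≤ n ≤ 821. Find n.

808

Compute 2131^792 mod 2557 = 2233, then multiply by 2131 repeatedly:
  2131^792=2233  2131^793=2503  2131^794=2548  2131^795=1277  2131^796=639
  2131^797=1385  2131^798=657  2131^799=1388  2131^800=1936  2131^801=1175
  2131^802=622  2131^803=956  2131^804=1864  2131^805=1163  2131^806=620
  2131^807=1808  2131^808=2006
Found 2006 at exponent 808.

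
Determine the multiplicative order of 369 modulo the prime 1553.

The order of 369 must divide p − 1 = 1552 = 2^4 · 97.
Divisors: 1, 2, 4, 8, 16, 97, 194, 388, 776, 1552.
Check each in increasing order: 369^1 ≡ 369;  369^2 ≡ 1050;  369^4 ≡ 1423;  369^8 ≡ 1370;  369^16 ≡ 876;  369^97 ≡ 1070;  369^194 ≡ 339;  369^388 ≡ 1552;  369^776 ≡ 1.
Smallest exponent giving 1 is 776.

776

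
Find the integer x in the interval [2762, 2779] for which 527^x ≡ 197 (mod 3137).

Compute 527^2762 mod 3137 = 407, then multiply by 527 repeatedly:
  527^2762=407  527^2763=1173  527^2764=182  527^2765=1804  527^2766=197
Found 197 at exponent 2766.

2766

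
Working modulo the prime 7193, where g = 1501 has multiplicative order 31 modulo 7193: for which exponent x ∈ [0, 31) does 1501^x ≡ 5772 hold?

Successive powers of 1501 modulo 7193:
  1501^0=1  1501^1=1501  1501^2=1592  1501^3=1516  1501^4=2528  1501^5=3817
  1501^6=3689  1501^7=5772
So 1501^7 ≡ 5772 (mod 7193), giving x = 7.

7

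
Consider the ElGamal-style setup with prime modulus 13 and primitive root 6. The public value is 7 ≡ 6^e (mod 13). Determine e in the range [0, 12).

7

Successive powers of 6 modulo 13:
  6^0=1  6^1=6  6^2=10  6^3=8  6^4=9  6^5=2
  6^6=12  6^7=7
So 6^7 ≡ 7 (mod 13), giving e = 7.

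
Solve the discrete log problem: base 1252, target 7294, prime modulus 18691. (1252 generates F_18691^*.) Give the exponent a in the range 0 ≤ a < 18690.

16286

Baby-step giant-step with m = ceil(sqrt(18690)) = 137.
Baby table (1252^j mod 18691 for j=0..136):
  0:1  1:1252  2:16151  3:16081  4:3205  5:12786  6:8576  7:8518
  8:10666  9:8458  10:10310  11:11330  12:17382  13:5940  14:16553  15:14728
  16:10130  17:10262  18:7307  19:8465  20:383  21:12241  22:17803  23:9684
  24:12600  25:18687  26:13683  27:10160  28:10440  29:5871  30:4929  31:3078
  32:3310  33:13409  34:3550  35:14833  36:10753  37:5236  38:13622  39:8552
  40:15852  41:15553  42:15025  43:8154  44:3522  45:17159  46:7109  47:3552
  48:17337  49:5673  50:16  51:1341  52:15433  53:14313  54:13898  55:17666
  56:6379  57:5451  58:2437  59:4491  60:15432  61:13061  62:16438  63:1585
  64:3174  65:11356  66:12552  67:14664  68:4766  69:4603  70:6128  71:8946
  72:4483  73:5416  74:14690  75:18627  76:13327  77:13032  78:17512  79:481
  80:4100  81:11866  82:15578  83:8943  84:727  85:13036  86:3829  87:9012
  88:12351  89:5995  90:10649  91:5865  92:16108  93:18318  94:279  95:12870
  96:1598  97:759  98:15718  99:16004  100:256  101:2765  102:3945  103:4716
  104:16767  105:2291  106:8609  107:12452  108:1610  109:15783  110:3929  111:3375
  112:1334  113:6669  114:13402  115:13477  116:13922  117:10332  118:1492  119:17575
  120:4593  121:12299  122:15655  123:11892  124:10748  125:17667  126:7631  127:2911
  128:18518  129:7696  130:9527  131:2946  132:6265  133:12251  134:11632  135:2975
  136:5191
Giant step factor: 1252^(-137) ≡ 14330 (mod 18691).
Scan 7294·14330^i mod 18691 for i = 0, 1, …:
  i=0: 7294   i=1: 2948   i=2: 3180   i=3: 742
  i=4: 16372   i=5: 1328   i=6: 2802   i=7: 4392
  i=8: 4763   i=9: 12949     …   i=117: 14344
  i=118: 4593
Match at i=118, j=120: a = 118·137 + 120 = 16286.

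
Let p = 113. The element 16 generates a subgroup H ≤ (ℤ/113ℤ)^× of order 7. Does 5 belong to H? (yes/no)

5 ∈ ⟨16⟩ iff 5^7 ≡ 1 (mod 113), since |⟨16⟩| = 7.
5^7 mod 113 = 42.
Since 42 ≠ 1, 5 does not lie in the subgroup.

no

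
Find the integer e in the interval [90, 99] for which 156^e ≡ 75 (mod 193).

94

Compute 156^90 mod 193 = 170, then multiply by 156 repeatedly:
  156^90=170  156^91=79  156^92=165  156^93=71  156^94=75
Found 75 at exponent 94.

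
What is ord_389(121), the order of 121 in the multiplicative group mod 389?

97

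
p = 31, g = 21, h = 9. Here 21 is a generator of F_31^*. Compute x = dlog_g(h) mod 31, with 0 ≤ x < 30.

28

Successive powers of 21 modulo 31:
  21^0=1  21^1=21  21^2=7  21^3=23  21^4=18  21^5=6
  21^6=2  21^7=11  21^8=14  21^9=15  21^10=5  21^11=12
  21^12=4  21^13=22  21^14=28  21^15=30  21^16=10  21^17=24
  21^18=8  21^19=13  21^20=25  21^21=29  21^22=20  21^23=17
  21^24=16  21^25=26  21^26=19  21^27=27  21^28=9
So 21^28 ≡ 9 (mod 31), giving x = 28.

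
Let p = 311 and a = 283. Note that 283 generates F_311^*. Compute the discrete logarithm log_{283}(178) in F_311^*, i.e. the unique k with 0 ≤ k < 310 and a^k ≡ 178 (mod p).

Successive powers of 283 modulo 311:
  283^0=1  283^1=283  283^2=162  283^3=129  283^4=120  283^5=61
  283^6=158  283^7=241  283^8=94  283^9=167  283^10=300  283^11=308
  283^12=84  283^13=136  283^14=235  283^15=262  283^16=128  283^17=148
  283^18=210  283^19=29  283^20=121  283^21=33  283^22=9  283^23=59
  283^24=214  283^25=228  283^26=147  283^27=238  283^28=178
So 283^28 ≡ 178 (mod 311), giving k = 28.

28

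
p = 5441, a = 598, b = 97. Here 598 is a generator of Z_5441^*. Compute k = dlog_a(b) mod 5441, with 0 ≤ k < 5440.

426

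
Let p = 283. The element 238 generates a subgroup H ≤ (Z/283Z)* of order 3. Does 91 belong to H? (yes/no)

91 ∈ ⟨238⟩ iff 91^3 ≡ 1 (mod 283), since |⟨238⟩| = 3.
91^3 mod 283 = 225.
Since 225 ≠ 1, 91 does not lie in the subgroup.

no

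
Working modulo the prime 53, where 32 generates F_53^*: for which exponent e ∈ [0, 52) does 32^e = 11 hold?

22

Baby-step giant-step with m = ceil(sqrt(52)) = 8.
Baby table (32^j mod 53 for j=0..7):
  0:1  1:32  2:17  3:14  4:24  5:26  6:37  7:18
Giant step factor: 32^(-8) ≡ 15 (mod 53).
Scan 11·15^i mod 53 for i = 0, 1, …:
  i=0: 11   i=1: 6   i=2: 37
Match at i=2, j=6: e = 2·8 + 6 = 22.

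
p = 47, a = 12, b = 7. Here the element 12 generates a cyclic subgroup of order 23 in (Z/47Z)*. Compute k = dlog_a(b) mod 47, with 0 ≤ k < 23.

Successive powers of 12 modulo 47:
  12^0=1  12^1=12  12^2=3  12^3=36  12^4=9  12^5=14
  12^6=27  12^7=42  12^8=34  12^9=32  12^10=8  12^11=2
  12^12=24  12^13=6  12^14=25  12^15=18  12^16=28  12^17=7
So 12^17 ≡ 7 (mod 47), giving k = 17.

17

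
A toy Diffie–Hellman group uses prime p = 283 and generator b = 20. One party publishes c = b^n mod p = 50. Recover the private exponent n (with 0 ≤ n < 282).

17

Successive powers of 20 modulo 283:
  20^0=1  20^1=20  20^2=117  20^3=76  20^4=105  20^5=119
  20^6=116  20^7=56  20^8=271  20^9=43  20^10=11  20^11=220
  20^12=155  20^13=270  20^14=23  20^15=177  20^16=144  20^17=50
So 20^17 ≡ 50 (mod 283), giving n = 17.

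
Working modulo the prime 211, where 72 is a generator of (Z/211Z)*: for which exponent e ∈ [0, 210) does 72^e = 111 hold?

Baby-step giant-step with m = ceil(sqrt(210)) = 15.
Baby table (72^j mod 211 for j=0..14):
  0:1  1:72  2:120  3:200  4:52  5:157  6:121  7:61
  8:172  9:146  10:173  11:7  12:82  13:207  14:134
Giant step factor: 72^(-15) ≡ 40 (mod 211).
Scan 111·40^i mod 211 for i = 0, 1, …:
  i=0: 111   i=1: 9   i=2: 149   i=3: 52
Match at i=3, j=4: e = 3·15 + 4 = 49.

49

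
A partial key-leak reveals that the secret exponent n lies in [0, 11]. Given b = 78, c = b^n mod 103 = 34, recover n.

6

Compute 78^0 mod 103 = 1, then multiply by 78 repeatedly:
  78^0=1  78^1=78  78^2=7  78^3=31  78^4=49
  78^5=11  78^6=34
Found 34 at exponent 6.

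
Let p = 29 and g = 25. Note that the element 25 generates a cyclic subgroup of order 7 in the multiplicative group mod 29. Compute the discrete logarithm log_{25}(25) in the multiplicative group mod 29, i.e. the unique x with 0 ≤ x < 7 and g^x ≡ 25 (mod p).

Successive powers of 25 modulo 29:
  25^0=1  25^1=25
So 25^1 ≡ 25 (mod 29), giving x = 1.

1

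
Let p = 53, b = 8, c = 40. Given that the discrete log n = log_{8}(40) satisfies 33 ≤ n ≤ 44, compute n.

34

Compute 8^33 mod 53 = 5, then multiply by 8 repeatedly:
  8^33=5  8^34=40
Found 40 at exponent 34.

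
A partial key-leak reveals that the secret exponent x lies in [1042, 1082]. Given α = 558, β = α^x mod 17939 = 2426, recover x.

1045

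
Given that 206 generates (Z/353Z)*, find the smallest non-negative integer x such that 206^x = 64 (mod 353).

Baby-step giant-step with m = ceil(sqrt(352)) = 19.
Baby table (206^j mod 353 for j=0..18):
  0:1  1:206  2:76  3:124  4:128  5:246  6:197  7:340
  8:146  9:71  10:153  11:101  12:332  13:263  14:169  15:220
  16:136  17:129  18:99
Giant step factor: 206^(-19) ≡ 75 (mod 353).
Scan 64·75^i mod 353 for i = 0, 1, …:
  i=0: 64   i=1: 211   i=2: 293   i=3: 89
  i=4: 321   i=5: 71
Match at i=5, j=9: x = 5·19 + 9 = 104.

104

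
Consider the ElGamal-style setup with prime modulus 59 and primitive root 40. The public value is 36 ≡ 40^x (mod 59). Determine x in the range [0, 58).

Baby-step giant-step with m = ceil(sqrt(58)) = 8.
Baby table (40^j mod 59 for j=0..7):
  0:1  1:40  2:7  3:44  4:49  5:13  6:48  7:32
Giant step factor: 40^(-8) ≡ 36 (mod 59).
Scan 36·36^i mod 59 for i = 0, 1, …:
  i=0: 36   i=1: 57   i=2: 46   i=3: 4
  i=4: 26   i=5: 51   i=6: 7
Match at i=6, j=2: x = 6·8 + 2 = 50.

50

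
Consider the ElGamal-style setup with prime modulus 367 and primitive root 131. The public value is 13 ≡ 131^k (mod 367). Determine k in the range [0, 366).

272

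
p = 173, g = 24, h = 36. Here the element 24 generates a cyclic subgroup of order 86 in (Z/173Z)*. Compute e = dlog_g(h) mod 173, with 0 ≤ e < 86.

42

Baby-step giant-step with m = ceil(sqrt(86)) = 10.
Baby table (24^j mod 173 for j=0..9):
  0:1  1:24  2:57  3:157  4:135  5:126  6:83  7:89
  8:60  9:56
Giant step factor: 24^(-10) ≡ 160 (mod 173).
Scan 36·160^i mod 173 for i = 0, 1, …:
  i=0: 36   i=1: 51   i=2: 29   i=3: 142
  i=4: 57
Match at i=4, j=2: e = 4·10 + 2 = 42.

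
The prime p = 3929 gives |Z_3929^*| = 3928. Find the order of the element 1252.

1964

The order of 1252 must divide p − 1 = 3928 = 2^3 · 491.
Divisors: 1, 2, 4, 8, 491, 982, 1964, 3928.
Check each in increasing order: 1252^1 ≡ 1252;  1252^2 ≡ 3762;  1252^4 ≡ 386;  1252^8 ≡ 3623;  1252^491 ≡ 3703;  1252^982 ≡ 3928;  1252^1964 ≡ 1.
Smallest exponent giving 1 is 1964.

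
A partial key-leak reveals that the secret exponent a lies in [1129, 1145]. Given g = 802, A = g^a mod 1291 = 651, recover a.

Compute 802^1129 mod 1291 = 1044, then multiply by 802 repeatedly:
  802^1129=1044  802^1130=720  802^1131=363  802^1132=651
Found 651 at exponent 1132.

1132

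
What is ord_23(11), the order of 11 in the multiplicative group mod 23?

22

The order of 11 must divide p − 1 = 22 = 2 · 11.
Divisors: 1, 2, 11, 22.
Check each in increasing order: 11^1 ≡ 11;  11^2 ≡ 6;  11^11 ≡ 22;  11^22 ≡ 1.
Smallest exponent giving 1 is 22.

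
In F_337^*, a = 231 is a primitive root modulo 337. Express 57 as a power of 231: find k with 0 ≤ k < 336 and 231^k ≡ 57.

Baby-step giant-step with m = ceil(sqrt(336)) = 19.
Baby table (231^j mod 337 for j=0..18):
  0:1  1:231  2:115  3:279  4:82  5:70  6:331  7:299
  8:321  9:11  10:182  11:254  12:36  13:228  14:96  15:271
  16:256  17:161  18:121
Giant step factor: 231^(-19) ≡ 219 (mod 337).
Scan 57·219^i mod 337 for i = 0, 1, …:
  i=0: 57   i=1: 14   i=2: 33   i=3: 150
  i=4: 161
Match at i=4, j=17: k = 4·19 + 17 = 93.

93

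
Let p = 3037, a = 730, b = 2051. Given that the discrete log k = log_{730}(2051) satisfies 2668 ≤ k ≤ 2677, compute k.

2673

Compute 730^2668 mod 3037 = 1076, then multiply by 730 repeatedly:
  730^2668=1076  730^2669=1934  730^2670=2652  730^2671=1391  730^2672=1072
  730^2673=2051
Found 2051 at exponent 2673.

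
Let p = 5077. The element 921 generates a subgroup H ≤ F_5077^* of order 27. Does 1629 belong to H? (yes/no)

yes

1629 ∈ ⟨921⟩ iff 1629^27 ≡ 1 (mod 5077), since |⟨921⟩| = 27.
1629^27 mod 5077 = 1.
Since 1 = 1, 1629 lies in the subgroup.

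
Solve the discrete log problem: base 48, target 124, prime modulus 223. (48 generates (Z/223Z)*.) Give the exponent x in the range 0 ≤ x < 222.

Baby-step giant-step with m = ceil(sqrt(222)) = 15.
Baby table (48^j mod 223 for j=0..14):
  0:1  1:48  2:74  3:207  4:124  5:154  6:33  7:23
  8:212  9:141  10:78  11:176  12:197  13:90  14:83
Giant step factor: 48^(-15) ≡ 52 (mod 223).
Scan 124·52^i mod 223 for i = 0, 1, …:
  i=0: 124
Match at i=0, j=4: x = 0·15 + 4 = 4.

4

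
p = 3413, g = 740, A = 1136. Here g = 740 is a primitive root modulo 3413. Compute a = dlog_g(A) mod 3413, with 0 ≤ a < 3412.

Baby-step giant-step with m = ceil(sqrt(3412)) = 59.
Baby table (740^j mod 3413 for j=0..58):
  0:1  1:740  2:1520  3:1923  4:3212  5:1432  6:1650  7:2559
  8:2858  9:2273  10:2824  11:1004  12:2339  13:469  14:2347  15:2976
  16:855  17:1295  18:2660  19:2512  20:2208  21:2506  22:1181  23:212
  24:3295  25:1418  26:1529  27:1757  28:3240  29:1674  30:3254  31:1795
  32:643  33:1413  34:1242  35:983  36:451  37:2679  38:2920  39:371
  40:1500  41:775  42:116  43:515  44:2257  45:1223  46:575  47:2288
  48:272  49:3326  50:467  51:867  52:3349  53:422  54:1697  55:3209
  56:2625  57:503  58:203
Giant step factor: 740^(-59) ≡ 1351 (mod 3413).
Scan 1136·1351^i mod 3413 for i = 0, 1, …:
  i=0: 1136   i=1: 2299   i=2: 119   i=3: 358
  i=4: 2425   i=5: 3108   i=6: 918   i=7: 1299
  i=8: 667   i=9: 85     …   i=49: 2918
  i=50: 203
Match at i=50, j=58: a = 50·59 + 58 = 3008.

3008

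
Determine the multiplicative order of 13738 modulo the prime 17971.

2995

The order of 13738 must divide p − 1 = 17970 = 2 · 3 · 5 · 599.
Divisors: 1, 2, 3, 5, 6, 10, 15, 30, 599, 1198, 1797, 2995, 3594, 5990, 8985, 17970.
Check each in increasing order: 13738^1 ≡ 13738;  13738^2 ≡ 1202;  13738^3 ≡ 15698;  13738^5 ≡ 17417;  13738^6 ≡ 8852;  13738^10 ≡ 1409;  13738^15 ≡ 10138;  13738^30 ≡ 2895;  13738^599 ≡ 15149;  13738^1198 ≡ 2531;  13738^1797 ≡ 9976;  13738^2995 ≡ 1.
Smallest exponent giving 1 is 2995.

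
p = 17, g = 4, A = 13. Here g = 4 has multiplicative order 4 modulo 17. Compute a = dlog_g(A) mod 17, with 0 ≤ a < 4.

Successive powers of 4 modulo 17:
  4^0=1  4^1=4  4^2=16  4^3=13
So 4^3 ≡ 13 (mod 17), giving a = 3.

3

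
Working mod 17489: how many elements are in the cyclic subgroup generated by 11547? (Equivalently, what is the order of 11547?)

4372

The order of 11547 must divide p − 1 = 17488 = 2^4 · 1093.
Divisors: 1, 2, 4, 8, 16, 1093, 2186, 4372, 8744, 17488.
Check each in increasing order: 11547^1 ≡ 11547;  11547^2 ≡ 14562;  11547^4 ≡ 15208;  11547^8 ≡ 8728;  11547^16 ≡ 13389;  11547^1093 ≡ 5892;  11547^2186 ≡ 17488;  11547^4372 ≡ 1.
Smallest exponent giving 1 is 4372.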